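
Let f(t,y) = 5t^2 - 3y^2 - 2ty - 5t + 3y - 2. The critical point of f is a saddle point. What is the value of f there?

-47/16

∂f/∂t = 10t - 2y - 5 = 0 and ∂f/∂y = -2t - 6y + 3 = 0, so (t, y) = (9/16, 5/16).
The Hessian has f_{tt} = 10, f_{yy} = -6, f_{ty} = -2, giving D = -64 < 0, so the point is a saddle point.
f(9/16, 5/16) = -47/16.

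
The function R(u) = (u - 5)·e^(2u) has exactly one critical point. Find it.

R'(u) = 1·e^(2u) + (u - 5)·2·e^(2u) = (2u - 9)·e^(2u). Since e^(2u) > 0, the only critical point is u = 9/2.
R''(9/2) has the same sign as 2 > 0, so this is a local minimum.
R(9/2) = (-1/2)·e^(9) ≈ -4051.5420.

9/2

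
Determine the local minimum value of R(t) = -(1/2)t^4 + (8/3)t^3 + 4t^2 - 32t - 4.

-116/3

R'(t) = -2t^3 + 8t^2 + 8t - 32. Setting R'(t) = 0 gives t ∈ {-2, 2, 4}.
R''(t) = -6t^2 + 16t + 8. R''(-2) = -48 < 0 ⇒ local maximum; R''(2) = 16 > 0 ⇒ local minimum; R''(4) = -24 < 0 ⇒ local maximum.
Thus R has its local minimum at t = 2, with value -116/3.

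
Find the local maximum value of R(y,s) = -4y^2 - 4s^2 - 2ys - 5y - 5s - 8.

-11/2

∂R/∂y = -8y - 2s - 5 = 0 and ∂R/∂s = -2y - 8s - 5 = 0, so (y, s) = (-1/2, -1/2).
The Hessian has R_{yy} = -8, R_{ss} = -8, R_{ys} = -2, giving D = 60 > 0 with R_{yy} < 0, so the point is a local maximum.
R(-1/2, -1/2) = -11/2.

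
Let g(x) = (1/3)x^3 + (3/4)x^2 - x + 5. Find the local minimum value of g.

g'(x) = x^2 + (3/2)x - 1. Setting g'(x) = 0 gives x ∈ {-2, 1/2}.
Second-derivative test with g''(x) = 2x + 3/2: g''(-2) = -5/2 < 0 ⇒ local maximum; g''(1/2) = 5/2 > 0 ⇒ local minimum.
Thus g has its local minimum at x = 1/2, with value 227/48.

227/48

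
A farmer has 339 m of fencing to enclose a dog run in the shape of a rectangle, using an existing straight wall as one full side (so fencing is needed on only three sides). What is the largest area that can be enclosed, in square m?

Let the sides perpendicular to the wall have length x and the parallel side y, so 2x + y = 339 and the area is A = xy = x(339 − 2x).
A'(x) = 339 − 4x = 0 gives x = 339/4, and A''(x) = −4 < 0 confirms a maximum.
Then y = 339 − 2·339/4 = 339/2 and A = 114921/8.

114921/8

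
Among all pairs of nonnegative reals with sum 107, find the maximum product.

11449/4

With x + y = 107, the product is P(x) = x(107 − x).
P'(x) = 107 − 2x = 0 gives x = 107/2; P'' = −2 < 0, so this is the maximum.
P = 107/2·107/2 = 11449/4.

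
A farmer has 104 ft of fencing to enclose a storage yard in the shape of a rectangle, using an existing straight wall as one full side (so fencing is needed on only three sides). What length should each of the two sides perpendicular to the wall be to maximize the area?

26

Let the sides perpendicular to the wall have length x and the parallel side y, so 2x + y = 104 and the area is A = xy = x(104 − 2x).
A'(x) = 104 − 4x = 0 gives x = 26, and A''(x) = −4 < 0 confirms a maximum.
Then y = 104 − 2·26 = 52 and A = 1352.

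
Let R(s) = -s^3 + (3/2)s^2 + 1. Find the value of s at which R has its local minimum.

0

Critical points: R'(s) = -3s^2 + 3s vanishes at s = 0, 1.
Second-derivative test with R''(s) = -6s + 3: R''(0) = 3 > 0 ⇒ local minimum; R''(1) = -3 < 0 ⇒ local maximum.
So the local minimum value is R(0) = 1.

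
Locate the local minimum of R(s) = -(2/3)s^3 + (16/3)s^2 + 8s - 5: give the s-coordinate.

-2/3

R'(s) = -2s^2 + (32/3)s + 8. Setting R'(s) = 0 gives s ∈ {-2/3, 6}.
R''(s) = -4s + 32/3. R''(-2/3) = 40/3 > 0 ⇒ local minimum; R''(6) = -40/3 < 0 ⇒ local maximum.
So the local minimum value is R(-2/3) = -629/81.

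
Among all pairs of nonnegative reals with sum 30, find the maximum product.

With x + y = 30, the product is P(x) = x(30 − x).
P'(x) = 30 − 2x = 0 gives x = 15; P'' = −2 < 0, so this is the maximum.
P = 15·15 = 225.

225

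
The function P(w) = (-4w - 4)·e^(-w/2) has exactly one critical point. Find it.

1

By the product rule, P'(w) = (2w - 2)·e^(-w/2). Since e^(-w/2) > 0, the only critical point is w = 1.
P''(1) has the same sign as 2 > 0, so this is a local minimum.
P(1) = (-8)·e^(-1/2) ≈ -4.8522.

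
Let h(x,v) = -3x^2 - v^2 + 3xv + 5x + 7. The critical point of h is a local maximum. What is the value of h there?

46/3

∂h/∂x = -6x + 3v + 5 = 0 and ∂h/∂v = 3x - 2v = 0, so (x, v) = (10/3, 5).
The Hessian has h_{xx} = -6, h_{vv} = -2, h_{xv} = 3, giving D = 3 > 0 with h_{xx} < 0, so the point is a local maximum.
h(10/3, 5) = 46/3.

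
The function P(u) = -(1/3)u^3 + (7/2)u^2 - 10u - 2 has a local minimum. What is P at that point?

-32/3

Critical points: P'(u) = -u^2 + 7u - 10 vanishes at u = 2, 5.
P''(u) = -2u + 7. P''(2) = 3 > 0 ⇒ local minimum; P''(5) = -3 < 0 ⇒ local maximum.
So the local minimum value is P(2) = -32/3.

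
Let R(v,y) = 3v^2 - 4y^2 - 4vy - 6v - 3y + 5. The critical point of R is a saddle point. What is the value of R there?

∂R/∂v = 6v - 4y - 6 = 0 and ∂R/∂y = -4v - 8y - 3 = 0, so (v, y) = (9/16, -21/32).
The Hessian has R_{vv} = 6, R_{yy} = -8, R_{vy} = -4, giving D = -64 < 0, so the point is a saddle point.
R(9/16, -21/32) = 275/64.

275/64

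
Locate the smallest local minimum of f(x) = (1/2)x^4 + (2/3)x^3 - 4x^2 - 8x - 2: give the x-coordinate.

f'(x) = 2x^3 + 2x^2 - 8x - 8. Setting f'(x) = 0 gives x ∈ {-2, -1, 2}.
Since f''(x) = 6x^2 + 4x - 8, we get f''(-2) = 8 > 0 ⇒ local minimum; f''(-1) = -6 < 0 ⇒ local maximum; f''(2) = 24 > 0 ⇒ local minimum.
The smallest local minimum is f(2) = -62/3.

2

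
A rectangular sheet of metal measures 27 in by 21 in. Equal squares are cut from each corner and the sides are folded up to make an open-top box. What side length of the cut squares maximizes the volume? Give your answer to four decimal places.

With cut size x, the volume is V(x) = x(27 − 2x)(21 − 2x) for 0 < x < 10.5.
V'(x) = 12x^2 − 192x + 567. Setting V'(x) = 0 gives x ≈ 3.9073 (the root in (0, 10.5)).
V''(x) = 24x − 192 is negative there, so this is the maximum; V ≈ 988.4186.

3.9073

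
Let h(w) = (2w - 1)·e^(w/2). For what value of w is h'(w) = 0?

-3/2

h'(w) = 2·e^(w/2) + (2w - 1)·(1/2)·e^(w/2) = (w + 3/2)·e^(w/2). Since e^(w/2) > 0, the only critical point is w = -3/2.
h''(-3/2) has the same sign as 1 > 0, so this is a local minimum.
h(-3/2) = (-4)·e^(-3/4) ≈ -1.8895.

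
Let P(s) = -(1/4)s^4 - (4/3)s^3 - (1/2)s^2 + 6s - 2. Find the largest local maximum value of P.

P'(s) = -s^3 - 4s^2 - s + 6. Setting P'(s) = 0 gives s ∈ {-3, -2, 1}.
Since P''(s) = -3s^2 - 8s - 1, we get P''(-3) = -4 < 0 ⇒ local maximum; P''(-2) = 3 > 0 ⇒ local minimum; P''(1) = -12 < 0 ⇒ local maximum.
The largest local maximum is P(1) = 23/12.

23/12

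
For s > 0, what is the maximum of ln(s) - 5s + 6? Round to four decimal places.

3.3906

f'(s) = 1/s − 5 = 0 gives s = 1/5.
f''(s) = -1/s², which is negative for s > 0, so this is a local maximum.
f(1/5) = 1·ln(1/5) - 1 + 6 ≈ 3.3906.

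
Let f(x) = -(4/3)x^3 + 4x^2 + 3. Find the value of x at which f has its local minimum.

f'(x) = -4x^2 + 8x. Setting f'(x) = 0 gives x ∈ {0, 2}.
Since f''(x) = -8x + 8, we get f''(0) = 8 > 0 ⇒ local minimum; f''(2) = -8 < 0 ⇒ local maximum.
Thus f has its local minimum at x = 0, with value 3.

0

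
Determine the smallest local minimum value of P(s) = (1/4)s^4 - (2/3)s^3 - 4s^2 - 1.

-131/3

Critical points: P'(s) = s^3 - 2s^2 - 8s vanishes at s = -2, 0, 4.
Second-derivative test with P''(s) = 3s^2 - 4s - 8: P''(-2) = 12 > 0 ⇒ local minimum; P''(0) = -8 < 0 ⇒ local maximum; P''(4) = 24 > 0 ⇒ local minimum.
Thus P has its smallest local minimum at s = 4, with value -131/3.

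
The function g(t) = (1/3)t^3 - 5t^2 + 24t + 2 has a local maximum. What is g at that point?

g'(t) = t^2 - 10t + 24 = 0 at t = 4, 6.
Second-derivative test with g''(t) = 2t - 10: g''(4) = -2 < 0 ⇒ local maximum; g''(6) = 2 > 0 ⇒ local minimum.
Thus g has its local maximum at t = 4, with value 118/3.

118/3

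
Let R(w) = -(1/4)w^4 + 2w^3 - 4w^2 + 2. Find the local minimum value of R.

-2

Critical points: R'(w) = -w^3 + 6w^2 - 8w vanishes at w = 0, 2, 4.
Since R''(w) = -3w^2 + 12w - 8, we get R''(0) = -8 < 0 ⇒ local maximum; R''(2) = 4 > 0 ⇒ local minimum; R''(4) = -8 < 0 ⇒ local maximum.
Thus R has its local minimum at w = 2, with value -2.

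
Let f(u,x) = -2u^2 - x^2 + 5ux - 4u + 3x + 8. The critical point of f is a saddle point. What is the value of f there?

162/17

∂f/∂u = -4u + 5x - 4 = 0 and ∂f/∂x = 5u - 2x + 3 = 0, so (u, x) = (-7/17, 8/17).
The Hessian has f_{uu} = -4, f_{xx} = -2, f_{ux} = 5, giving D = -17 < 0, so the point is a saddle point.
f(-7/17, 8/17) = 162/17.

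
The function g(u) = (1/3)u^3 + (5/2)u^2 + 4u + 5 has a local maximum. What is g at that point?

23/3

g'(u) = u^2 + 5u + 4 = 0 at u = -4, -1.
Since g''(u) = 2u + 5, we get g''(-4) = -3 < 0 ⇒ local maximum; g''(-1) = 3 > 0 ⇒ local minimum.
The local maximum is g(-4) = 23/3.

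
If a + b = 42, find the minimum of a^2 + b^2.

882

With a + b = 42, a^2 + b^2 = a^2 + (42 − a)^2.
The derivative 2a − 2(42 − a) = 4a − 84 vanishes at a = 21; second derivative 4 > 0, a minimum.
The minimum is 2·(21)^2 = 882.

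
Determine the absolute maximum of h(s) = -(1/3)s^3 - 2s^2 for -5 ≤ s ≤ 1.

0

Differentiating, h'(s) = -s^2 - 4s; which vanishes at s = -4 and s = 0.
Compare values at every candidate in [-5, 1]: h(-5) = -25/3,  h(-4) = -32/3,  h(0) = 0,  h(1) = -7/3.
Hence the absolute maximum is 0 at s = 0.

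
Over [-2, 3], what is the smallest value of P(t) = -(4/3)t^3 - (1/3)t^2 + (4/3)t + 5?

Differentiating, P'(t) = -4t^2 - (2/3)t + 4/3; which vanishes at t = -2/3 and t = 1/2.
Compare values at every candidate in [-2, 3]: P(-2) = 35/3,  P(-2/3) = 353/81,  P(1/2) = 65/12,  P(3) = -30.
The minimum over the interval is -30, attained at t = 3.

-30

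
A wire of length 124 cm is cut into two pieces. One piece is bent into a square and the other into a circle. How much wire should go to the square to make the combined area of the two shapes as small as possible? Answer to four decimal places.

Let x be the length used for the square. Square side x/4; circle radius (124−x)/(2π).
A(x) = (x/4)² + π·((124−x)/(2π))² = x²/16 + (124−x)²/(4π) for 0 ≤ x ≤ 124. A'(x) = x/8 − (124−x)/(2π) = 0 gives x = 4·124/(π+4) ≈ 69.4523.
A'' = 1/8 + 1/(2π) > 0, so this gives the minimum combined area; x ≈ 69.4523 cm to the square.

69.4523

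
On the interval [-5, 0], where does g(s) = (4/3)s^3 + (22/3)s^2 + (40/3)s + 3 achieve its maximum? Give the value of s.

Differentiating, g'(s) = 4s^2 + (44/3)s + 40/3; which vanishes at s = -2 and s = -5/3.
Candidates: g(-5) = -47,  g(-2) = -5,  g(-5/3) = -407/81,  g(0) = 3.
The maximum over the interval is 3, attained at s = 0.

0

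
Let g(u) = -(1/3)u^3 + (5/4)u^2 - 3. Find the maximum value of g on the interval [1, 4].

-19/48

Differentiating, g'(u) = -u^2 + (5/2)u; whose only zero in [1, 4] is u = 5/2.
Candidates: g(1) = -25/12,  g(5/2) = -19/48,  g(4) = -13/3.
Hence the absolute maximum is -19/48 at u = 5/2.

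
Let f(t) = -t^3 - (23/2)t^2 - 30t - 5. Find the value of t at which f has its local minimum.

f'(t) = -3t^2 - 23t - 30. Setting f'(t) = 0 gives t ∈ {-6, -5/3}.
f''(t) = -6t - 23. f''(-6) = 13 > 0 ⇒ local minimum; f''(-5/3) = -13 < 0 ⇒ local maximum.
Thus f has its local minimum at t = -6, with value -23.

-6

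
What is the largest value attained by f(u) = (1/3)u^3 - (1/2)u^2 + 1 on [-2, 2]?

The derivative is u^2 - u, which vanishes at u = 0 and u = 1.
Compare values at every candidate in [-2, 2]: f(-2) = -11/3; f(0) = 1; f(1) = 5/6; f(2) = 5/3.
So the maximum is f(2) = 5/3.

5/3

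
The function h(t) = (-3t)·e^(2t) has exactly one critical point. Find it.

-1/2

h'(t) = (-3)·e^(2t) + (-3t)·2·e^(2t) = (-6t - 3)·e^(2t). Since e^(2t) > 0, the only critical point is t = -1/2.
h''(-1/2) has the same sign as -6 < 0, so this is a local maximum.
h(-1/2) = (3/2)·e^(-1) ≈ 0.5518.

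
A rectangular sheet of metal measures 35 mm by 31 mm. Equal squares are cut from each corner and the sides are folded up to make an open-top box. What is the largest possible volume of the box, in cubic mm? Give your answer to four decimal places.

With cut size x, the volume is V(x) = x(35 − 2x)(31 − 2x) for 0 < x < 15.5.
V'(x) = 12x^2 − 264x + 1085. Setting V'(x) = 0 gives x ≈ 5.4698 (the root in (0, 15.5)).
V''(x) = 24x − 264 is negative there, so this is the maximum; V ≈ 2640.0605.

2640.0605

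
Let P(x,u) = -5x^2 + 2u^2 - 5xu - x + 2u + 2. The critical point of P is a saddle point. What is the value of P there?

∂P/∂x = -10x - 5u - 1 = 0 and ∂P/∂u = -5x + 4u + 2 = 0, so (x, u) = (6/65, -5/13).
The Hessian has P_{xx} = -10, P_{uu} = 4, P_{xu} = -5, giving D = -65 < 0, so the point is a saddle point.
P(6/65, -5/13) = 102/65.

102/65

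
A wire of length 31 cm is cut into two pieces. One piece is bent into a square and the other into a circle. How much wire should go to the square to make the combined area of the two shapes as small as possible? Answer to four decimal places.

17.3631

Let x be the length used for the square. Square side x/4; circle radius (31−x)/(2π).
A(x) = (x/4)² + π·((31−x)/(2π))² = x²/16 + (31−x)²/(4π) for 0 ≤ x ≤ 31. A'(x) = x/8 − (31−x)/(2π) = 0 gives x = 4·31/(π+4) ≈ 17.3631.
A'' = 1/8 + 1/(2π) > 0, so this gives the minimum combined area; x ≈ 17.3631 cm to the square.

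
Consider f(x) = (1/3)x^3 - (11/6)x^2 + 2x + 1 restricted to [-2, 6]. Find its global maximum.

f'(x) = x^2 - (11/3)x + 2, which vanishes at x = 2/3 and x = 3.
Evaluating at the critical points and endpoints: f(-2) = -13,  f(2/3) = 131/81,  f(3) = -1/2,  f(6) = 19.
Hence the absolute maximum is 19 at x = 6.

19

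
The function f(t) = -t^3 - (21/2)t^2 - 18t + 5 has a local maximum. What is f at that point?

f'(t) = -3t^2 - 21t - 18 = 0 at t = -6, -1.
f''(t) = -6t - 21. f''(-6) = 15 > 0 ⇒ local minimum; f''(-1) = -15 < 0 ⇒ local maximum.
The local maximum is f(-1) = 27/2.

27/2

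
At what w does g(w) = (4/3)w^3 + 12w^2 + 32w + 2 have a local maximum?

g'(w) = 4w^2 + 24w + 32 = 0 at w = -4, -2.
Second-derivative test with g''(w) = 8w + 24: g''(-4) = -8 < 0 ⇒ local maximum; g''(-2) = 8 > 0 ⇒ local minimum.
Thus g has its local maximum at w = -4, with value -58/3.

-4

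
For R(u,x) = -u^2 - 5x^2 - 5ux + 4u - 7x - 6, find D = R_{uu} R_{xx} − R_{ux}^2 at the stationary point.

-5

∂R/∂u = -2u - 5x + 4 = 0 and ∂R/∂x = -5u - 10x - 7 = 0, so (u, x) = (-15, 34/5).
The Hessian has R_{uu} = -2, R_{xx} = -10, R_{ux} = -5, giving D = -5 < 0, so the point is a saddle point.
D = (-2)·(-10) − (-5)^2 = -5.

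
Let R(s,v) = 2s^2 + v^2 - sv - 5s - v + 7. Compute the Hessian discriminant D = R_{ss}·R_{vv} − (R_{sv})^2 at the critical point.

∂R/∂s = 4s - v - 5 = 0 and ∂R/∂v = -s + 2v - 1 = 0, so (s, v) = (11/7, 9/7).
The Hessian has R_{ss} = 4, R_{vv} = 2, R_{sv} = -1, giving D = 7 > 0 with R_{ss} > 0, so the point is a local minimum.
D = (4)·(2) − (-1)^2 = 7.

7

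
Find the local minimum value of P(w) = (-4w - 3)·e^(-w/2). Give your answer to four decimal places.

-4.2821

By the product rule, P'(w) = (2w - 5/2)·e^(-w/2). Since e^(-w/2) > 0, the only critical point is w = 5/4.
P''(5/4) has the same sign as 2 > 0, so this is a local minimum.
P(5/4) = (-8)·e^(-5/8) ≈ -4.2821.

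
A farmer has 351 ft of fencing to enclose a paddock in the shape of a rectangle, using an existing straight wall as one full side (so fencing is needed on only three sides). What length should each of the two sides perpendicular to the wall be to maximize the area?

351/4

Let the sides perpendicular to the wall have length x and the parallel side y, so 2x + y = 351 and the area is A = xy = x(351 − 2x).
A'(x) = 351 − 4x = 0 gives x = 351/4, and A''(x) = −4 < 0 confirms a maximum.
Then y = 351 − 2·351/4 = 351/2 and A = 123201/8.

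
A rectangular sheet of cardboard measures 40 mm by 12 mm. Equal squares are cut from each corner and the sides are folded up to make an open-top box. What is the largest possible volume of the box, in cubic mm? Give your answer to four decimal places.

With cut size x, the volume is V(x) = x(40 − 2x)(12 − 2x) for 0 < x < 6.
V'(x) = 12x^2 − 208x + 480. Setting V'(x) = 0 gives x ≈ 2.7412 (the root in (0, 6)).
V''(x) = 24x − 208 is negative there, so this is the maximum; V ≈ 616.6930.

616.6930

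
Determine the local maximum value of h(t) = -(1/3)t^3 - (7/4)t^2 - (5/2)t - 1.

h'(t) = -t^2 - (7/2)t - 5/2. Setting h'(t) = 0 gives t ∈ {-5/2, -1}.
h''(t) = -2t - 7/2. h''(-5/2) = 3/2 > 0 ⇒ local minimum; h''(-1) = -3/2 < 0 ⇒ local maximum.
Thus h has its local maximum at t = -1, with value 1/12.

1/12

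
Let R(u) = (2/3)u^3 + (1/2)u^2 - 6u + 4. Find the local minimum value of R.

R'(u) = 2u^2 + u - 6 = 0 at u = -2, 3/2.
Second-derivative test with R''(u) = 4u + 1: R''(-2) = -7 < 0 ⇒ local maximum; R''(3/2) = 7 > 0 ⇒ local minimum.
The local minimum is R(3/2) = -13/8.

-13/8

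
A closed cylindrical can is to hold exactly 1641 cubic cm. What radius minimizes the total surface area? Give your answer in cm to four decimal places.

6.3921

With radius r and height h, πr²h = 1641 so h = 1641/(πr²), and S(r) = 2πr² + 2πrh = 2πr² + 2·1641/r.
S'(r) = 4πr − 2·1641/r² = 0 ⇒ r³ = 1641/(2π), so r ≈ 6.3921 and h = 2r ≈ 12.7842.
S''(r) = 4π + 4·1641/r³ > 0, so this is the minimum; S ≈ 770.1706.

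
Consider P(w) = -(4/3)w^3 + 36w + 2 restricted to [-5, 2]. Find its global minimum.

P'(w) = -4w^2 + 36, whose only zero in [-5, 2] is w = -3.
Evaluating at the critical points and endpoints: P(-5) = -34/3, P(-3) = -70, P(2) = 190/3.
So the minimum is P(-3) = -70.

-70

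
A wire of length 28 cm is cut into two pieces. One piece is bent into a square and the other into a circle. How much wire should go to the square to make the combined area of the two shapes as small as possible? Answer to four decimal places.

Let x be the length used for the square. Square side x/4; circle radius (28−x)/(2π).
A(x) = (x/4)² + π·((28−x)/(2π))² = x²/16 + (28−x)²/(4π) for 0 ≤ x ≤ 28. A'(x) = x/8 − (28−x)/(2π) = 0 gives x = 4·28/(π+4) ≈ 15.6828.
A'' = 1/8 + 1/(2π) > 0, so this gives the minimum combined area; x ≈ 15.6828 cm to the square.

15.6828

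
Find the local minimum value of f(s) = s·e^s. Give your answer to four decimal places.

-0.3679

f'(s) = 1·e^s + (s)·1·e^s = (s + 1)·e^s. Since e^s > 0, the only critical point is s = -1.
f''(-1) has the same sign as 1 > 0, so this is a local minimum.
f(-1) = (-1)·e^(-1) ≈ -0.3679.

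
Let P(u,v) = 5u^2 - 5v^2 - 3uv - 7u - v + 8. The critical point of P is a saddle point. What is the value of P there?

∂P/∂u = 10u - 3v - 7 = 0 and ∂P/∂v = -3u - 10v - 1 = 0, so (u, v) = (67/109, -31/109).
The Hessian has P_{uu} = 10, P_{vv} = -10, P_{uv} = -3, giving D = -109 < 0, so the point is a saddle point.
P(67/109, -31/109) = 653/109.

653/109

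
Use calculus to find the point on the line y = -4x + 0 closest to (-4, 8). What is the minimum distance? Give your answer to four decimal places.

Minimize D(x)^2 = (x + 4)^2 + (-4x - 8)^2.
d/dx[D^2] = 2(x + 4) + 2·(-4)·(-4x - 8) = 0 ⇒ x = -36/17.
Then y = 144/17 and the distance is √(64/17) ≈ 1.9403.

1.9403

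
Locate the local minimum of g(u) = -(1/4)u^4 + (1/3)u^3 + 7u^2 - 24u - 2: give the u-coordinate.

Critical points: g'(u) = -u^3 + u^2 + 14u - 24 vanishes at u = -4, 2, 3.
Since g''(u) = -3u^2 + 2u + 14, we get g''(-4) = -42 < 0 ⇒ local maximum; g''(2) = 6 > 0 ⇒ local minimum; g''(3) = -7 < 0 ⇒ local maximum.
So the local minimum value is g(2) = -70/3.

2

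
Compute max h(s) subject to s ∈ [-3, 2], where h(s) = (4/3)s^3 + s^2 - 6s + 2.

h'(s) = 4s^2 + 2s - 6, which vanishes at s = -3/2 and s = 1.
Candidates: h(-3) = -7, h(-3/2) = 35/4, h(1) = -5/3, h(2) = 14/3.
Hence the absolute maximum is 35/4 at s = -3/2.

35/4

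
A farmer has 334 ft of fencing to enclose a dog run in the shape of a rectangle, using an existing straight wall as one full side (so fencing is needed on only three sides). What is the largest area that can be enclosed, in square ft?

27889/2

Let the sides perpendicular to the wall have length x and the parallel side y, so 2x + y = 334 and the area is A = xy = x(334 − 2x).
A'(x) = 334 − 4x = 0 gives x = 167/2, and A''(x) = −4 < 0 confirms a maximum.
Then y = 334 − 2·167/2 = 167 and A = 27889/2.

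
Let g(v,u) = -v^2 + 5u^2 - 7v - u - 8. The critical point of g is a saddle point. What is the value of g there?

∂g/∂v = -2v - 7 = 0 and ∂g/∂u = 10u - 1 = 0, so (v, u) = (-7/2, 1/10).
The Hessian has g_{vv} = -2, g_{uu} = 10, g_{vu} = 0, giving D = -20 < 0, so the point is a saddle point.
g(-7/2, 1/10) = 21/5.

21/5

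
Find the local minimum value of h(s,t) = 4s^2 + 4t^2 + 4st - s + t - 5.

∂h/∂s = 8s + 4t - 1 = 0 and ∂h/∂t = 4s + 8t + 1 = 0, so (s, t) = (1/4, -1/4).
The Hessian has h_{ss} = 8, h_{tt} = 8, h_{st} = 4, giving D = 48 > 0 with h_{ss} > 0, so the point is a local minimum.
h(1/4, -1/4) = -21/4.

-21/4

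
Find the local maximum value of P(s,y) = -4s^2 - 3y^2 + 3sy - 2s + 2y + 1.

55/39

∂P/∂s = -8s + 3y - 2 = 0 and ∂P/∂y = 3s - 6y + 2 = 0, so (s, y) = (-2/13, 10/39).
The Hessian has P_{ss} = -8, P_{yy} = -6, P_{sy} = 3, giving D = 39 > 0 with P_{ss} < 0, so the point is a local maximum.
P(-2/13, 10/39) = 55/39.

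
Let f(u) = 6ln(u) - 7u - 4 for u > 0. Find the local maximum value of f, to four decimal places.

-10.9249

f'(u) = 6/u − 7 = 0 gives u = 6/7.
f''(u) = -6/u², which is negative for u > 0, so this is a local maximum.
f(6/7) = 6·ln(6/7) - 6 - 4 ≈ -10.9249.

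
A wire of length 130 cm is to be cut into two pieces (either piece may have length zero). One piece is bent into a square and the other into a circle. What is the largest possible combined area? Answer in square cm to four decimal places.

1344.8593

Let x be the length used for the square. Square side x/4; circle radius (130−x)/(2π).
A(x) = (x/4)² + π·((130−x)/(2π))² = x²/16 + (130−x)²/(4π) for 0 ≤ x ≤ 130. A'(x) = x/8 − (130−x)/(2π) = 0 gives x = 4·130/(π+4) ≈ 72.8129.
A'' > 0, so the interior critical point is a minimum; the maximum is at an endpoint. A(0) = 1344.8593 and A(130) = 1056.2500, so the largest area is 1344.8593.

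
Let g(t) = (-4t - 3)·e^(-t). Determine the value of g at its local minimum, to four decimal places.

-3.1152

Differentiating with the product rule gives g'(t) = (4t - 1)·e^(-t). Since e^(-t) > 0, the only critical point is t = 1/4.
g''(1/4) has the same sign as 4 > 0, so this is a local minimum.
g(1/4) = (-4)·e^(-1/4) ≈ -3.1152.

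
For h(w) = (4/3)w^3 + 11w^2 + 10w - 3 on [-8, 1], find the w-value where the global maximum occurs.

The derivative is 4w^2 + 22w + 10, which vanishes at w = -5 and w = -1/2.
Evaluating at the critical points and endpoints: h(-8) = -185/3; h(-5) = 166/3; h(-1/2) = -65/12; h(1) = 58/3.
Hence the absolute maximum is 166/3 at w = -5.

-5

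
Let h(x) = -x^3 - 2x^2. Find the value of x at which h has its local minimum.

-4/3

h'(x) = -3x^2 - 4x. Setting h'(x) = 0 gives x ∈ {-4/3, 0}.
Second-derivative test with h''(x) = -6x - 4: h''(-4/3) = 4 > 0 ⇒ local minimum; h''(0) = -4 < 0 ⇒ local maximum.
Thus h has its local minimum at x = -4/3, with value -32/27.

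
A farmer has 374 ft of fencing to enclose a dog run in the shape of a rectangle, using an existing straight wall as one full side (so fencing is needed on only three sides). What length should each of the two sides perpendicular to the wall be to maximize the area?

Let the sides perpendicular to the wall have length x and the parallel side y, so 2x + y = 374 and the area is A = xy = x(374 − 2x).
A'(x) = 374 − 4x = 0 gives x = 187/2, and A''(x) = −4 < 0 confirms a maximum.
Then y = 374 − 2·187/2 = 187 and A = 34969/2.

187/2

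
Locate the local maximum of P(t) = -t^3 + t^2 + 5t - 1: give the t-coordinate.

5/3

P'(t) = -3t^2 + 2t + 5 = 0 at t = -1, 5/3.
Since P''(t) = -6t + 2, we get P''(-1) = 8 > 0 ⇒ local minimum; P''(5/3) = -8 < 0 ⇒ local maximum.
The local maximum is P(5/3) = 148/27.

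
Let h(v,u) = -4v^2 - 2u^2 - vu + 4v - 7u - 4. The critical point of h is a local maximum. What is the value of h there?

∂h/∂v = -8v - u + 4 = 0 and ∂h/∂u = -v - 4u - 7 = 0, so (v, u) = (23/31, -60/31).
The Hessian has h_{vv} = -8, h_{uu} = -4, h_{vu} = -1, giving D = 31 > 0 with h_{vv} < 0, so the point is a local maximum.
h(23/31, -60/31) = 132/31.

132/31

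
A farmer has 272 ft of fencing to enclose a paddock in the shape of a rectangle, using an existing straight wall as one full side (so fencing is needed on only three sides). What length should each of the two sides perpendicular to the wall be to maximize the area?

68

Let the sides perpendicular to the wall have length x and the parallel side y, so 2x + y = 272 and the area is A = xy = x(272 − 2x).
A'(x) = 272 − 4x = 0 gives x = 68, and A''(x) = −4 < 0 confirms a maximum.
Then y = 272 − 2·68 = 136 and A = 9248.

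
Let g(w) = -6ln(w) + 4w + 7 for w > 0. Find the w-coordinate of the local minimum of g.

3/2

g'(w) = -6/w + 4 = 0 gives w = 3/2.
g''(w) = 6/w², which is positive for w > 0, so this is a local minimum.
g(3/2) = -6·ln(3/2) + 6 + 7 ≈ 10.5672.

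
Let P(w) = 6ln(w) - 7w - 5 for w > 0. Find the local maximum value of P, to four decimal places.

-11.9249

P'(w) = 6/w − 7 = 0 gives w = 6/7.
P''(w) = -6/w², which is negative for w > 0, so this is a local maximum.
P(6/7) = 6·ln(6/7) - 6 - 5 ≈ -11.9249.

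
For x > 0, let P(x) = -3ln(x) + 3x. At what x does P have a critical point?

1

P'(x) = -3/x + 3 = 0 gives x = 1.
P''(x) = 3/x², which is positive for x > 0, so this is a local minimum.
P(1) = -3·ln(1) + 3 ≈ 3.0000.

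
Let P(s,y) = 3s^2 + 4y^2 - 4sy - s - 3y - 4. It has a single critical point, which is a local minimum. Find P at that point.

-171/32

∂P/∂s = 6s - 4y - 1 = 0 and ∂P/∂y = -4s + 8y - 3 = 0, so (s, y) = (5/8, 11/16).
The Hessian has P_{ss} = 6, P_{yy} = 8, P_{sy} = -4, giving D = 32 > 0 with P_{ss} > 0, so the point is a local minimum.
P(5/8, 11/16) = -171/32.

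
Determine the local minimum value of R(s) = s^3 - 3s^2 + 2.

-2

R'(s) = 3s^2 - 6s = 0 at s = 0, 2.
R''(s) = 6s - 6. R''(0) = -6 < 0 ⇒ local maximum; R''(2) = 6 > 0 ⇒ local minimum.
So the local minimum value is R(2) = -2.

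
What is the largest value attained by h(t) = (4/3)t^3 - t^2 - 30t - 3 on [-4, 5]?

539/12

h'(t) = 4t^2 - 2t - 30, which vanishes at t = -5/2 and t = 3.
Candidates: h(-4) = 47/3, h(-5/2) = 539/12, h(3) = -66, h(5) = -34/3.
The maximum over the interval is 539/12, attained at t = -5/2.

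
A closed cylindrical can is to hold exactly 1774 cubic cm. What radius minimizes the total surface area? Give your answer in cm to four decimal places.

6.5603

With radius r and height h, πr²h = 1774 so h = 1774/(πr²), and S(r) = 2πr² + 2πrh = 2πr² + 2·1774/r.
S'(r) = 4πr − 2·1774/r² = 0 ⇒ r³ = 1774/(2π), so r ≈ 6.5603 and h = 2r ≈ 13.1206.
S''(r) = 4π + 4·1774/r³ > 0, so this is the minimum; S ≈ 811.2417.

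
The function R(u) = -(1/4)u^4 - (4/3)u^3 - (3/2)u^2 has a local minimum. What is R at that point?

R'(u) = -u^3 - 4u^2 - 3u. Setting R'(u) = 0 gives u ∈ {-3, -1, 0}.
Second-derivative test with R''(u) = -3u^2 - 8u - 3: R''(-3) = -6 < 0 ⇒ local maximum; R''(-1) = 2 > 0 ⇒ local minimum; R''(0) = -3 < 0 ⇒ local maximum.
So the local minimum value is R(-1) = -5/12.

-5/12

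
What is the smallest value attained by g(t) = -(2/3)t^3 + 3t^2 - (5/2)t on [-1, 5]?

-125/6

The derivative is -2t^2 + 6t - 5/2, which vanishes at t = 1/2 and t = 5/2.
Candidates: g(-1) = 37/6; g(1/2) = -7/12; g(5/2) = 25/12; g(5) = -125/6.
Hence the absolute minimum is -125/6 at t = 5.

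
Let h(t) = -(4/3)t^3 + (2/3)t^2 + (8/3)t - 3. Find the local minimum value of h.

-331/81

h'(t) = -4t^2 + (4/3)t + 8/3. Setting h'(t) = 0 gives t ∈ {-2/3, 1}.
Since h''(t) = -8t + 4/3, we get h''(-2/3) = 20/3 > 0 ⇒ local minimum; h''(1) = -20/3 < 0 ⇒ local maximum.
The local minimum is h(-2/3) = -331/81.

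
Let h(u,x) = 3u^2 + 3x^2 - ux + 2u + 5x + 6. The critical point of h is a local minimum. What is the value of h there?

113/35

∂h/∂u = 6u - x + 2 = 0 and ∂h/∂x = -u + 6x + 5 = 0, so (u, x) = (-17/35, -32/35).
The Hessian has h_{uu} = 6, h_{xx} = 6, h_{ux} = -1, giving D = 35 > 0 with h_{uu} > 0, so the point is a local minimum.
h(-17/35, -32/35) = 113/35.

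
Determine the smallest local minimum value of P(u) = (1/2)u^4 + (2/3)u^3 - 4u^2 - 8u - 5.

P'(u) = 2u^3 + 2u^2 - 8u - 8. Setting P'(u) = 0 gives u ∈ {-2, -1, 2}.
Since P''(u) = 6u^2 + 4u - 8, we get P''(-2) = 8 > 0 ⇒ local minimum; P''(-1) = -6 < 0 ⇒ local maximum; P''(2) = 24 > 0 ⇒ local minimum.
The smallest local minimum is P(2) = -71/3.

-71/3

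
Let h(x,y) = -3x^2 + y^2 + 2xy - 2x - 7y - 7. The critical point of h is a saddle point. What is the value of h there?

∂h/∂x = -6x + 2y - 2 = 0 and ∂h/∂y = 2x + 2y - 7 = 0, so (x, y) = (5/8, 23/8).
The Hessian has h_{xx} = -6, h_{yy} = 2, h_{xy} = 2, giving D = -16 < 0, so the point is a saddle point.
h(5/8, 23/8) = -283/16.

-283/16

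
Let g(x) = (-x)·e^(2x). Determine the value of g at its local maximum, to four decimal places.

Differentiating with the product rule gives g'(x) = (-2x - 1)·e^(2x). Since e^(2x) > 0, the only critical point is x = -1/2.
g''(-1/2) has the same sign as -2 < 0, so this is a local maximum.
g(-1/2) = (1/2)·e^(-1) ≈ 0.1839.

0.1839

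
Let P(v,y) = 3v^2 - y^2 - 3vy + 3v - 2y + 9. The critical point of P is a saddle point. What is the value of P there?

58/7

∂P/∂v = 6v - 3y + 3 = 0 and ∂P/∂y = -3v - 2y - 2 = 0, so (v, y) = (-4/7, -1/7).
The Hessian has P_{vv} = 6, P_{yy} = -2, P_{vy} = -3, giving D = -21 < 0, so the point is a saddle point.
P(-4/7, -1/7) = 58/7.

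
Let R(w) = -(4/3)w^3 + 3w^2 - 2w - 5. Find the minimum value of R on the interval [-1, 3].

R'(w) = -4w^2 + 6w - 2, which vanishes at w = 1/2 and w = 1.
Compare values at every candidate in [-1, 3]: R(-1) = 4/3,  R(1/2) = -65/12,  R(1) = -16/3,  R(3) = -20.
The minimum over the interval is -20, attained at w = 3.

-20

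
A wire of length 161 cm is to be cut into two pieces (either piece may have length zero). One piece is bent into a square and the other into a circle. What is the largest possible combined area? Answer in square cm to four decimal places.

2062.7276

Let x be the length used for the square. Square side x/4; circle radius (161−x)/(2π).
A(x) = (x/4)² + π·((161−x)/(2π))² = x²/16 + (161−x)²/(4π) for 0 ≤ x ≤ 161. A'(x) = x/8 − (161−x)/(2π) = 0 gives x = 4·161/(π+4) ≈ 90.1760.
A'' > 0, so the interior critical point is a minimum; the maximum is at an endpoint. A(0) = 2062.7276 and A(161) = 1620.0625, so the largest area is 2062.7276.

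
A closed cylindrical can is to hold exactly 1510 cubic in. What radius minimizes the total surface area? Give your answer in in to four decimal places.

With radius r and height h, πr²h = 1510 so h = 1510/(πr²), and S(r) = 2πr² + 2πrh = 2πr² + 2·1510/r.
S'(r) = 4πr − 2·1510/r² = 0 ⇒ r³ = 1510/(2π), so r ≈ 6.2173 and h = 2r ≈ 12.4345.
S''(r) = 4π + 4·1510/r³ > 0, so this is the minimum; S ≈ 728.6168.

6.2173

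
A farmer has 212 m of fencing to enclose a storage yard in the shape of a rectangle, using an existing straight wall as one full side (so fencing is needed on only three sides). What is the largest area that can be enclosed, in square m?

5618

Let the sides perpendicular to the wall have length x and the parallel side y, so 2x + y = 212 and the area is A = xy = x(212 − 2x).
A'(x) = 212 − 4x = 0 gives x = 53, and A''(x) = −4 < 0 confirms a maximum.
Then y = 212 − 2·53 = 106 and A = 5618.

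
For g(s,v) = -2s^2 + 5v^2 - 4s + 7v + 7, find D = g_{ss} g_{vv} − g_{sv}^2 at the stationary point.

∂g/∂s = -4s - 4 = 0 and ∂g/∂v = 10v + 7 = 0, so (s, v) = (-1, -7/10).
The Hessian has g_{ss} = -4, g_{vv} = 10, g_{sv} = 0, giving D = -40 < 0, so the point is a saddle point.
D = (-4)·(10) − (0)^2 = -40.

-40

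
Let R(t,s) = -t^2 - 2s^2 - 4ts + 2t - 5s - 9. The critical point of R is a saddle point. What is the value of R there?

∂R/∂t = -2t - 4s + 2 = 0 and ∂R/∂s = -4t - 4s - 5 = 0, so (t, s) = (-7/2, 9/4).
The Hessian has R_{tt} = -2, R_{ss} = -4, R_{ts} = -4, giving D = -8 < 0, so the point is a saddle point.
R(-7/2, 9/4) = -145/8.

-145/8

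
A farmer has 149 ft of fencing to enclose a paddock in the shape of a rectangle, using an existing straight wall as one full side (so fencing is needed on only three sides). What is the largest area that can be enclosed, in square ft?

Let the sides perpendicular to the wall have length x and the parallel side y, so 2x + y = 149 and the area is A = xy = x(149 − 2x).
A'(x) = 149 − 4x = 0 gives x = 149/4, and A''(x) = −4 < 0 confirms a maximum.
Then y = 149 − 2·149/4 = 149/2 and A = 22201/8.

22201/8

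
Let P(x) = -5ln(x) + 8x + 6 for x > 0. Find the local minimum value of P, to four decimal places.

P'(x) = -5/x + 8 = 0 gives x = 5/8.
P''(x) = 5/x², which is positive for x > 0, so this is a local minimum.
P(5/8) = -5·ln(5/8) + 5 + 6 ≈ 13.3500.

13.3500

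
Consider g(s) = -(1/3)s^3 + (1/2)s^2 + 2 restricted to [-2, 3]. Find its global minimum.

Differentiating, g'(s) = -s^2 + s; which vanishes at s = 0 and s = 1.
Compare values at every candidate in [-2, 3]: g(-2) = 20/3; g(0) = 2; g(1) = 13/6; g(3) = -5/2.
Hence the absolute minimum is -5/2 at s = 3.

-5/2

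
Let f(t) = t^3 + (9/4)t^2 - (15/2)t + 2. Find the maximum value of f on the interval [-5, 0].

307/16

The derivative is 3t^2 + (9/2)t - 15/2, whose only zero in [-5, 0] is t = -5/2.
Candidates: f(-5) = -117/4, f(-5/2) = 307/16, f(0) = 2.
So the maximum is f(-5/2) = 307/16.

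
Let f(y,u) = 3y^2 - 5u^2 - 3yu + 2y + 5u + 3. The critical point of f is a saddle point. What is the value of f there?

292/69

∂f/∂y = 6y - 3u + 2 = 0 and ∂f/∂u = -3y - 10u + 5 = 0, so (y, u) = (-5/69, 12/23).
The Hessian has f_{yy} = 6, f_{uu} = -10, f_{yu} = -3, giving D = -69 < 0, so the point is a saddle point.
f(-5/69, 12/23) = 292/69.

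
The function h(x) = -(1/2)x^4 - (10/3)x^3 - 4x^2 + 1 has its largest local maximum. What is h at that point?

Critical points: h'(x) = -2x^3 - 10x^2 - 8x vanishes at x = -4, -1, 0.
Second-derivative test with h''(x) = -6x^2 - 20x - 8: h''(-4) = -24 < 0 ⇒ local maximum; h''(-1) = 6 > 0 ⇒ local minimum; h''(0) = -8 < 0 ⇒ local maximum.
So the largest local maximum value is h(-4) = 67/3.

67/3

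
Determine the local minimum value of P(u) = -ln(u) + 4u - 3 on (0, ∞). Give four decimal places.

P'(u) = -1/u + 4 = 0 gives u = 1/4.
P''(u) = 1/u², which is positive for u > 0, so this is a local minimum.
P(1/4) = -1·ln(1/4) + 1 - 3 ≈ -0.6137.

-0.6137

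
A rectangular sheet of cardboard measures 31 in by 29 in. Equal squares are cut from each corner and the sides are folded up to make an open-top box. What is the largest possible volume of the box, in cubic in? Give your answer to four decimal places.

1995.0042

With cut size x, the volume is V(x) = x(31 − 2x)(29 − 2x) for 0 < x < 14.5.
V'(x) = 12x^2 − 240x + 899. Setting V'(x) = 0 gives x ≈ 4.9917 (the root in (0, 14.5)).
V''(x) = 24x − 240 is negative there, so this is the maximum; V ≈ 1995.0042.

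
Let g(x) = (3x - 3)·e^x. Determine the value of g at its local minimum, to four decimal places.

By the product rule, g'(x) = (3x)·e^x. Since e^x > 0, the only critical point is x = 0.
g''(0) has the same sign as 3 > 0, so this is a local minimum.
g(0) = (-3)·e^(0) ≈ -3.0000.

-3.0000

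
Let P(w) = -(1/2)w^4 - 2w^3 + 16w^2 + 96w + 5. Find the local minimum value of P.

P'(w) = -2w^3 - 6w^2 + 32w + 96. Setting P'(w) = 0 gives w ∈ {-4, -3, 4}.
Since P''(w) = -6w^2 - 12w + 32, we get P''(-4) = -16 < 0 ⇒ local maximum; P''(-3) = 14 > 0 ⇒ local minimum; P''(4) = -112 < 0 ⇒ local maximum.
Thus P has its local minimum at w = -3, with value -251/2.

-251/2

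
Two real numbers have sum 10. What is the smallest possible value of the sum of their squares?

With a + b = 10, a^2 + b^2 = a^2 + (10 − a)^2.
The derivative 2a − 2(10 − a) = 4a − 20 vanishes at a = 5; second derivative 4 > 0, a minimum.
The minimum is 2·(5)^2 = 50.

50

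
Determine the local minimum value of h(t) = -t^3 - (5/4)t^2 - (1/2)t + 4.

65/16

h'(t) = -3t^2 - (5/2)t - 1/2 = 0 at t = -1/2, -1/3.
h''(t) = -6t - 5/2. h''(-1/2) = 1/2 > 0 ⇒ local minimum; h''(-1/3) = -1/2 < 0 ⇒ local maximum.
Thus h has its local minimum at t = -1/2, with value 65/16.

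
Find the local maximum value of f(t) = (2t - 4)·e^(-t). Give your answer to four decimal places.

0.0996

f'(t) = 2·e^(-t) + (2t - 4)·(-1)·e^(-t) = (-2t + 6)·e^(-t). Since e^(-t) > 0, the only critical point is t = 3.
f''(3) has the same sign as -2 < 0, so this is a local maximum.
f(3) = (2)·e^(-3) ≈ 0.0996.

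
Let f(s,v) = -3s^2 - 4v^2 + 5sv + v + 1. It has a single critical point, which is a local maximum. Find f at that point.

∂f/∂s = -6s + 5v = 0 and ∂f/∂v = 5s - 8v + 1 = 0, so (s, v) = (5/23, 6/23).
The Hessian has f_{ss} = -6, f_{vv} = -8, f_{sv} = 5, giving D = 23 > 0 with f_{ss} < 0, so the point is a local maximum.
f(5/23, 6/23) = 26/23.

26/23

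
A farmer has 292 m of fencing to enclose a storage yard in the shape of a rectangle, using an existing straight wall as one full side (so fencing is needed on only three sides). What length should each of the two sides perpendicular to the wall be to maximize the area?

73

Let the sides perpendicular to the wall have length x and the parallel side y, so 2x + y = 292 and the area is A = xy = x(292 − 2x).
A'(x) = 292 − 4x = 0 gives x = 73, and A''(x) = −4 < 0 confirms a maximum.
Then y = 292 − 2·73 = 146 and A = 10658.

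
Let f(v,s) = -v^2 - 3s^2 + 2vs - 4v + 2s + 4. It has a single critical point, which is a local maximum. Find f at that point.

17/2

∂f/∂v = -2v + 2s - 4 = 0 and ∂f/∂s = 2v - 6s + 2 = 0, so (v, s) = (-5/2, -1/2).
The Hessian has f_{vv} = -2, f_{ss} = -6, f_{vs} = 2, giving D = 8 > 0 with f_{vv} < 0, so the point is a local maximum.
f(-5/2, -1/2) = 17/2.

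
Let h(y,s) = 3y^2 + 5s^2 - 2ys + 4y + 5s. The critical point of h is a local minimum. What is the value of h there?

-195/56

∂h/∂y = 6y - 2s + 4 = 0 and ∂h/∂s = -2y + 10s + 5 = 0, so (y, s) = (-25/28, -19/28).
The Hessian has h_{yy} = 6, h_{ss} = 10, h_{ys} = -2, giving D = 56 > 0 with h_{yy} > 0, so the point is a local minimum.
h(-25/28, -19/28) = -195/56.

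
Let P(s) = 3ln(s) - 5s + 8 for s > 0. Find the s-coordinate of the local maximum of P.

P'(s) = 3/s − 5 = 0 gives s = 3/5.
P''(s) = -3/s², which is negative for s > 0, so this is a local maximum.
P(3/5) = 3·ln(3/5) - 3 + 8 ≈ 3.4675.

3/5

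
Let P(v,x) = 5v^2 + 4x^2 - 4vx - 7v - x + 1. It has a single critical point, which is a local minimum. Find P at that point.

∂P/∂v = 10v - 4x - 7 = 0 and ∂P/∂x = -4v + 8x - 1 = 0, so (v, x) = (15/16, 19/32).
The Hessian has P_{vv} = 10, P_{xx} = 8, P_{vx} = -4, giving D = 64 > 0 with P_{vv} > 0, so the point is a local minimum.
P(15/16, 19/32) = -165/64.

-165/64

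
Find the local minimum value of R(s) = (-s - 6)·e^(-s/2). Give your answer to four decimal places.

-14.7781

Differentiating with the product rule gives R'(s) = ((1/2)s + 2)·e^(-s/2). Since e^(-s/2) > 0, the only critical point is s = -4.
R''(-4) has the same sign as 1/2 > 0, so this is a local minimum.
R(-4) = (-2)·e^(2) ≈ -14.7781.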